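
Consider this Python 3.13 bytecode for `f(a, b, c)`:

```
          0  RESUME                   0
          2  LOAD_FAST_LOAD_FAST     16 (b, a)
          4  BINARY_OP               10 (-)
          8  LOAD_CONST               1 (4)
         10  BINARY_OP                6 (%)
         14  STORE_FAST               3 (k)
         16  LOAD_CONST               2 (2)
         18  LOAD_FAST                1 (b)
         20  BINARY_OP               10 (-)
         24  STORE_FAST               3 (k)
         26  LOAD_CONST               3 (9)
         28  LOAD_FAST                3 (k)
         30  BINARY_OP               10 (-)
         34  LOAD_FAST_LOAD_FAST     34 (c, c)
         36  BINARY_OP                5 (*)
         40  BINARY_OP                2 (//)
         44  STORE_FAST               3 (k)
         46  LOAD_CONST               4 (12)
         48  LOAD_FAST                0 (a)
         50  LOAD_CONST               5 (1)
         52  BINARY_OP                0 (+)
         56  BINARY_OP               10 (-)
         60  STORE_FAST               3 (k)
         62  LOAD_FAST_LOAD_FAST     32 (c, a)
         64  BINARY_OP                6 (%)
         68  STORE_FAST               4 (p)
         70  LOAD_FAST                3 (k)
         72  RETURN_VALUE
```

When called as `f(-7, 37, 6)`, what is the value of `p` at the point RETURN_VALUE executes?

LOAD_FAST_LOAD_FAST b,a → push 37,-7. Stack: [37, -7]
BINARY_OP - → 37 - -7 = 44. Stack: [44]
LOAD_CONST → push 4. Stack: [44, 4]
BINARY_OP % → 44 % 4 = 0. Stack: [0]
STORE_FAST k → k=0. Stack: []
LOAD_CONST → push 2. Stack: [2]
LOAD_FAST b → push 37. Stack: [2, 37]
BINARY_OP - → 2 - 37 = -35. Stack: [-35]
STORE_FAST k → k=-35. Stack: []
LOAD_CONST → push 9. Stack: [9]
LOAD_FAST k → push -35. Stack: [9, -35]
BINARY_OP - → 9 - -35 = 44. Stack: [44]
LOAD_FAST_LOAD_FAST c,c → push 6,6. Stack: [44, 6, 6]
BINARY_OP * → 6 * 6 = 36. Stack: [44, 36]
BINARY_OP // → 44 // 36 = 1. Stack: [1]
STORE_FAST k → k=1. Stack: []
LOAD_CONST → push 12. Stack: [12]
LOAD_FAST a → push -7. Stack: [12, -7]
LOAD_CONST → push 1. Stack: [12, -7, 1]
BINARY_OP + → -7 + 1 = -6. Stack: [12, -6]
BINARY_OP - → 12 - -6 = 18. Stack: [18]
STORE_FAST k → k=18. Stack: []
LOAD_FAST_LOAD_FAST c,a → push 6,-7. Stack: [6, -7]
BINARY_OP % → 6 % -7 = -1. Stack: [-1]
STORE_FAST p → p=-1. Stack: []
LOAD_FAST k → push 18. Stack: [18]
RETURN_VALUE → return 18.

-1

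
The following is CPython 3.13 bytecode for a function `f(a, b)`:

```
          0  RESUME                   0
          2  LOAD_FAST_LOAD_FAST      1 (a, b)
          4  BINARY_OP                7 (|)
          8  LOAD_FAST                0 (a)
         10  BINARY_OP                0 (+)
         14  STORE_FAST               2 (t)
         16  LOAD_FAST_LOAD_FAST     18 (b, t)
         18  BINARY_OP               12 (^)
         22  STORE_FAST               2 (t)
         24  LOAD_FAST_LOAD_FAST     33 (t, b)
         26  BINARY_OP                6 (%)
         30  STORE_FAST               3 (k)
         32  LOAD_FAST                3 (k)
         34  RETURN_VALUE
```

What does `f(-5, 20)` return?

2

LOAD_FAST_LOAD_FAST a,b → push -5,20. Stack: [-5, 20]
BINARY_OP | → -5 | 20 = -1. Stack: [-1]
LOAD_FAST a → push -5. Stack: [-1, -5]
BINARY_OP + → -1 + -5 = -6. Stack: [-6]
STORE_FAST t → t=-6. Stack: []
LOAD_FAST_LOAD_FAST b,t → push 20,-6. Stack: [20, -6]
BINARY_OP ^ → 20 ^ -6 = -18. Stack: [-18]
STORE_FAST t → t=-18. Stack: []
LOAD_FAST_LOAD_FAST t,b → push -18,20. Stack: [-18, 20]
BINARY_OP % → -18 % 20 = 2. Stack: [2]
STORE_FAST k → k=2. Stack: []
LOAD_FAST k → push 2. Stack: [2]
RETURN_VALUE → return 2.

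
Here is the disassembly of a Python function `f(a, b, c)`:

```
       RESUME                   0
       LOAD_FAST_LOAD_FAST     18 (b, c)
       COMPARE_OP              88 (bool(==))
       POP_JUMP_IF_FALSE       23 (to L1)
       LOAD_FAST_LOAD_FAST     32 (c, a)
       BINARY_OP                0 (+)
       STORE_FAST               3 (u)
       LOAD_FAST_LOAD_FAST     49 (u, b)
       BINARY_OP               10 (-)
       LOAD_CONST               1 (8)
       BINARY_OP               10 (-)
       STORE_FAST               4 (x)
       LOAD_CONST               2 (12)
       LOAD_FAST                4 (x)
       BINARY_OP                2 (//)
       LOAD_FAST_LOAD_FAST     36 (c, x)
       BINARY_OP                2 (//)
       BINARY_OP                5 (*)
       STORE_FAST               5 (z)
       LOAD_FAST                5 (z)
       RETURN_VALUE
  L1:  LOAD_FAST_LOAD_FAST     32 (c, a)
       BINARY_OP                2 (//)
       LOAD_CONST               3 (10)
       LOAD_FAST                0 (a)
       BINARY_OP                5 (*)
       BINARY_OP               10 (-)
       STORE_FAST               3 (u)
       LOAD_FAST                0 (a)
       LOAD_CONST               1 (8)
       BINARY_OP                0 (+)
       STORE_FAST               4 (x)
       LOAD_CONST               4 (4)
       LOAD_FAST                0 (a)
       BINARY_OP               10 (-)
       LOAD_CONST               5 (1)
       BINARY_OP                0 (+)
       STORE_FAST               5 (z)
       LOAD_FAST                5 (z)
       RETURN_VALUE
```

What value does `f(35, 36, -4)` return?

LOAD_FAST_LOAD_FAST b,c → push 36,-4. Stack: [36, -4]
COMPARE_OP bool(==) → 36 vs -4 = False. Stack: [False]
POP_JUMP_IF_FALSE → pop False; jump. Stack: []
LOAD_FAST_LOAD_FAST c,a → push -4,35. Stack: [-4, 35]
BINARY_OP // → -4 // 35 = -1. Stack: [-1]
LOAD_CONST → push 10. Stack: [-1, 10]
LOAD_FAST a → push 35. Stack: [-1, 10, 35]
BINARY_OP * → 10 * 35 = 350. Stack: [-1, 350]
BINARY_OP - → -1 - 350 = -351. Stack: [-351]
STORE_FAST u → u=-351. Stack: []
LOAD_FAST a → push 35. Stack: [35]
LOAD_CONST → push 8. Stack: [35, 8]
BINARY_OP + → 35 + 8 = 43. Stack: [43]
STORE_FAST x → x=43. Stack: []
LOAD_CONST → push 4. Stack: [4]
LOAD_FAST a → push 35. Stack: [4, 35]
BINARY_OP - → 4 - 35 = -31. Stack: [-31]
LOAD_CONST → push 1. Stack: [-31, 1]
BINARY_OP + → -31 + 1 = -30. Stack: [-30]
STORE_FAST z → z=-30. Stack: []
LOAD_FAST z → push -30. Stack: [-30]
RETURN_VALUE → return -30.

-30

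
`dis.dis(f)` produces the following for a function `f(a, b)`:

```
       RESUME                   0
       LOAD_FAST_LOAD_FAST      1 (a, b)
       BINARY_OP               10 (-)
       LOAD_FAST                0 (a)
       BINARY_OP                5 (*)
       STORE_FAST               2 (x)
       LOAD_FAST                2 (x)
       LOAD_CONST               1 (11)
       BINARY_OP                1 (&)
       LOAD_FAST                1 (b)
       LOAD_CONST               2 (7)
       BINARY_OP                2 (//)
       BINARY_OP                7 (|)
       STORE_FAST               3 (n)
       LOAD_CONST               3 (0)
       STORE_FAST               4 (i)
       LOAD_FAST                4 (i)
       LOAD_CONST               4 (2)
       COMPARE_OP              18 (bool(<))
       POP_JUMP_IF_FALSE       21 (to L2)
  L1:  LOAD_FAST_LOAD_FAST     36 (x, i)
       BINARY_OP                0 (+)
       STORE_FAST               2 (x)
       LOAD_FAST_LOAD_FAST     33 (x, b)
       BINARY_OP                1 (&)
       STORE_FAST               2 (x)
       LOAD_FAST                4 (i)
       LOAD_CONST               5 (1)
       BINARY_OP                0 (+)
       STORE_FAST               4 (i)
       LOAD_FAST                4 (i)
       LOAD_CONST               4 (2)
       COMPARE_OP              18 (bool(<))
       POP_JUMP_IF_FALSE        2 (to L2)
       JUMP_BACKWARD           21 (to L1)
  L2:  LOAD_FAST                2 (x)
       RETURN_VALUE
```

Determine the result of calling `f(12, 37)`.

LOAD_FAST_LOAD_FAST a,b → push 12,37. Stack: [12, 37]
BINARY_OP - → 12 - 37 = -25. Stack: [-25]
LOAD_FAST a → push 12. Stack: [-25, 12]
BINARY_OP * → -25 * 12 = -300. Stack: [-300]
STORE_FAST x → x=-300. Stack: []
LOAD_FAST x → push -300. Stack: [-300]
LOAD_CONST → push 11. Stack: [-300, 11]
BINARY_OP & → -300 & 11 = 0. Stack: [0]
LOAD_FAST b → push 37. Stack: [0, 37]
LOAD_CONST → push 7. Stack: [0, 37, 7]
BINARY_OP // → 37 // 7 = 5. Stack: [0, 5]
BINARY_OP | → 0 | 5 = 5. Stack: [5]
STORE_FAST n → n=5. Stack: []
LOAD_CONST → push 0. Stack: [0]
STORE_FAST i → i=0. Stack: []
LOAD_FAST i → push 0. Stack: [0]
LOAD_CONST → push 2. Stack: [0, 2]
COMPARE_OP bool(<) → 0 vs 2 = True. Stack: [True]
POP_JUMP_IF_FALSE → pop True; no jump. Stack: []
LOAD_FAST_LOAD_FAST x,i → push -300,0. Stack: [-300, 0]
BINARY_OP + → -300 + 0 = -300. Stack: [-300]
STORE_FAST x → x=-300. Stack: []
LOAD_FAST_LOAD_FAST x,b → push -300,37. Stack: [-300, 37]
BINARY_OP & → -300 & 37 = 4. Stack: [4]
STORE_FAST x → x=4. Stack: []
LOAD_FAST i → push 0. Stack: [0]
LOAD_CONST → push 1. Stack: [0, 1]
BINARY_OP + → 0 + 1 = 1. Stack: [1]
STORE_FAST i → i=1. Stack: []
LOAD_FAST i → push 1. Stack: [1]
LOAD_CONST → push 2. Stack: [1, 2]
COMPARE_OP bool(<) → 1 vs 2 = True. Stack: [True]
POP_JUMP_IF_FALSE → pop True; no jump. Stack: []
LOAD_FAST_LOAD_FAST x,i → push 4,1. Stack: [4, 1]
BINARY_OP + → 4 + 1 = 5. Stack: [5]
STORE_FAST x → x=5. Stack: []
LOAD_FAST_LOAD_FAST x,b → push 5,37. Stack: [5, 37]
BINARY_OP & → 5 & 37 = 5. Stack: [5]
STORE_FAST x → x=5. Stack: []
LOAD_FAST i → push 1. Stack: [1]
LOAD_CONST → push 1. Stack: [1, 1]
BINARY_OP + → 1 + 1 = 2. Stack: [2]
STORE_FAST i → i=2. Stack: []
LOAD_FAST i → push 2. Stack: [2]
LOAD_CONST → push 2. Stack: [2, 2]
COMPARE_OP bool(<) → 2 vs 2 = False. Stack: [False]
POP_JUMP_IF_FALSE → pop False; jump. Stack: []
LOAD_FAST x → push 5. Stack: [5]
RETURN_VALUE → return 5.

5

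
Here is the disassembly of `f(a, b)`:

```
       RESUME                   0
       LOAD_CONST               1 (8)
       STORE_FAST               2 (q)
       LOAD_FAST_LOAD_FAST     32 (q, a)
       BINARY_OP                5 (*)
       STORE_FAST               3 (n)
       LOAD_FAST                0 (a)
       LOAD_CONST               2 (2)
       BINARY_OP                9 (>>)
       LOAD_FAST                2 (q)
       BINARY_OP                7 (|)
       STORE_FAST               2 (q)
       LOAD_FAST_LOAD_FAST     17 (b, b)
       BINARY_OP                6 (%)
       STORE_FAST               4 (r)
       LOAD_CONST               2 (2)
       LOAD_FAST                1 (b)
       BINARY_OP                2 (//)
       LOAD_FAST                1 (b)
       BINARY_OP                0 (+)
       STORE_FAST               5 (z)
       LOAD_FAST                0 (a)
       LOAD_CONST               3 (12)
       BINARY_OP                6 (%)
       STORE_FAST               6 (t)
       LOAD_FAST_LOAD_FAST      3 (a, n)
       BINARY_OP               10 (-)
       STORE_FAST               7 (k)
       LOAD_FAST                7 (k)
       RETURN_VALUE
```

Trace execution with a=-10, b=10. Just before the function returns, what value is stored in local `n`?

-80

LOAD_CONST → push 8. Stack: [8]
STORE_FAST q → q=8. Stack: []
LOAD_FAST_LOAD_FAST q,a → push 8,-10. Stack: [8, -10]
BINARY_OP * → 8 * -10 = -80. Stack: [-80]
STORE_FAST n → n=-80. Stack: []
LOAD_FAST a → push -10. Stack: [-10]
LOAD_CONST → push 2. Stack: [-10, 2]
BINARY_OP >> → -10 >> 2 = -3. Stack: [-3]
LOAD_FAST q → push 8. Stack: [-3, 8]
BINARY_OP | → -3 | 8 = -3. Stack: [-3]
STORE_FAST q → q=-3. Stack: []
LOAD_FAST_LOAD_FAST b,b → push 10,10. Stack: [10, 10]
BINARY_OP % → 10 % 10 = 0. Stack: [0]
STORE_FAST r → r=0. Stack: []
LOAD_CONST → push 2. Stack: [2]
LOAD_FAST b → push 10. Stack: [2, 10]
BINARY_OP // → 2 // 10 = 0. Stack: [0]
LOAD_FAST b → push 10. Stack: [0, 10]
BINARY_OP + → 0 + 10 = 10. Stack: [10]
STORE_FAST z → z=10. Stack: []
LOAD_FAST a → push -10. Stack: [-10]
LOAD_CONST → push 12. Stack: [-10, 12]
BINARY_OP % → -10 % 12 = 2. Stack: [2]
STORE_FAST t → t=2. Stack: []
LOAD_FAST_LOAD_FAST a,n → push -10,-80. Stack: [-10, -80]
BINARY_OP - → -10 - -80 = 70. Stack: [70]
STORE_FAST k → k=70. Stack: []
LOAD_FAST k → push 70. Stack: [70]
RETURN_VALUE → return 70.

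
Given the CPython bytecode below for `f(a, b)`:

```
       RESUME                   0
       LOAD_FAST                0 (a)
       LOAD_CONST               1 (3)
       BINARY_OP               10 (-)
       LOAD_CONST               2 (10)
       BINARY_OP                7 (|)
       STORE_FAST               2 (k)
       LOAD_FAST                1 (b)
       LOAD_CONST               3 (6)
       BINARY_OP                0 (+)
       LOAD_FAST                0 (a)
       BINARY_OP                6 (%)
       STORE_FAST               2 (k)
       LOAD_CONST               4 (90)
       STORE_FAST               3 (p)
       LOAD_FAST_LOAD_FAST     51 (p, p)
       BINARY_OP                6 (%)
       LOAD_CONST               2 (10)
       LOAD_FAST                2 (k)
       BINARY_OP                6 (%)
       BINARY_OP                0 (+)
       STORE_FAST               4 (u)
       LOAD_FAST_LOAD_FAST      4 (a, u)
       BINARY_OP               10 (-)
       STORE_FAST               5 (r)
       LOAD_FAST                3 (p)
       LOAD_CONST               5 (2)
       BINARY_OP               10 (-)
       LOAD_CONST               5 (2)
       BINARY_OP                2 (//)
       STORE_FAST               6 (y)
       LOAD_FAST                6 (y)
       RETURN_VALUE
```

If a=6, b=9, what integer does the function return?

LOAD_FAST a → push 6. Stack: [6]
LOAD_CONST → push 3. Stack: [6, 3]
BINARY_OP - → 6 - 3 = 3. Stack: [3]
LOAD_CONST → push 10. Stack: [3, 10]
BINARY_OP | → 3 | 10 = 11. Stack: [11]
STORE_FAST k → k=11. Stack: []
LOAD_FAST b → push 9. Stack: [9]
LOAD_CONST → push 6. Stack: [9, 6]
BINARY_OP + → 9 + 6 = 15. Stack: [15]
LOAD_FAST a → push 6. Stack: [15, 6]
BINARY_OP % → 15 % 6 = 3. Stack: [3]
STORE_FAST k → k=3. Stack: []
LOAD_CONST → push 90. Stack: [90]
STORE_FAST p → p=90. Stack: []
LOAD_FAST_LOAD_FAST p,p → push 90,90. Stack: [90, 90]
BINARY_OP % → 90 % 90 = 0. Stack: [0]
LOAD_CONST → push 10. Stack: [0, 10]
LOAD_FAST k → push 3. Stack: [0, 10, 3]
BINARY_OP % → 10 % 3 = 1. Stack: [0, 1]
BINARY_OP + → 0 + 1 = 1. Stack: [1]
STORE_FAST u → u=1. Stack: []
LOAD_FAST_LOAD_FAST a,u → push 6,1. Stack: [6, 1]
BINARY_OP - → 6 - 1 = 5. Stack: [5]
STORE_FAST r → r=5. Stack: []
LOAD_FAST p → push 90. Stack: [90]
LOAD_CONST → push 2. Stack: [90, 2]
BINARY_OP - → 90 - 2 = 88. Stack: [88]
LOAD_CONST → push 2. Stack: [88, 2]
BINARY_OP // → 88 // 2 = 44. Stack: [44]
STORE_FAST y → y=44. Stack: []
LOAD_FAST y → push 44. Stack: [44]
RETURN_VALUE → return 44.

44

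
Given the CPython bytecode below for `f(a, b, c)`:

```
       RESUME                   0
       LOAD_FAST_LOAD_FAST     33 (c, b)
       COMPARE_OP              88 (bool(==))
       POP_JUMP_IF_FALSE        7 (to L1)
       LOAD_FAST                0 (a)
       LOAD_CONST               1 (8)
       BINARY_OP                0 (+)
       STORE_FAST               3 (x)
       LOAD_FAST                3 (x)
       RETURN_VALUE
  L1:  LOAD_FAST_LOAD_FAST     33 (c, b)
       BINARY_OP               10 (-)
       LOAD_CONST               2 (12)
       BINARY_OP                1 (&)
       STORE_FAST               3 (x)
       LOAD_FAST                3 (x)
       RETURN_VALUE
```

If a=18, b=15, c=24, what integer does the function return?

LOAD_FAST_LOAD_FAST c,b → push 24,15. Stack: [24, 15]
COMPARE_OP bool(==) → 24 vs 15 = False. Stack: [False]
POP_JUMP_IF_FALSE → pop False; jump. Stack: []
LOAD_FAST_LOAD_FAST c,b → push 24,15. Stack: [24, 15]
BINARY_OP - → 24 - 15 = 9. Stack: [9]
LOAD_CONST → push 12. Stack: [9, 12]
BINARY_OP & → 9 & 12 = 8. Stack: [8]
STORE_FAST x → x=8. Stack: []
LOAD_FAST x → push 8. Stack: [8]
RETURN_VALUE → return 8.

8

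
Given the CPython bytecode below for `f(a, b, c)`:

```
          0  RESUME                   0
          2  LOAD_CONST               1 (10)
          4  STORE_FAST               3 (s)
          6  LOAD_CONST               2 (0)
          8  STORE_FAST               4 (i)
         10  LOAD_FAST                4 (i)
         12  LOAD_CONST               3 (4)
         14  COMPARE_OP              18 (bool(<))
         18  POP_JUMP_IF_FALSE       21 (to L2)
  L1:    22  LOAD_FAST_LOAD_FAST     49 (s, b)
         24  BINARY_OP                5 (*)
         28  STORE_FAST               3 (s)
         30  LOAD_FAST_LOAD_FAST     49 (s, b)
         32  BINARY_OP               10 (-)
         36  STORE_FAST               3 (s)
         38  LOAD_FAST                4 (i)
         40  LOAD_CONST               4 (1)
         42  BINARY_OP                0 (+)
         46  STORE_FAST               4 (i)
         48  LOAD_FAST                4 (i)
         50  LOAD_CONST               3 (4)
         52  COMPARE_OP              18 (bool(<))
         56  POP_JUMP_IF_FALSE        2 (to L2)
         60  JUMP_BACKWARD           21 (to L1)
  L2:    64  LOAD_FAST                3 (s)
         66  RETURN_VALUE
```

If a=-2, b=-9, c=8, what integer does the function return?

LOAD_CONST → push 10
STORE_FAST s → s=10
LOAD_CONST → push 0
STORE_FAST i → i=0
LOAD_FAST i → push 0
LOAD_CONST → push 4
COMPARE_OP bool(<) → 0 vs 4 = True
POP_JUMP_IF_FALSE → pop True; no jump
LOAD_FAST_LOAD_FAST s,b → push 10,-9
BINARY_OP * → 10 * -9 = -90
STORE_FAST s → s=-90
LOAD_FAST_LOAD_FAST s,b → push -90,-9
BINARY_OP - → -90 - -9 = -81
STORE_FAST s → s=-81
LOAD_FAST i → push 0
LOAD_CONST → push 1
BINARY_OP + → 0 + 1 = 1
STORE_FAST i → i=1
LOAD_FAST i → push 1
LOAD_CONST → push 4
COMPARE_OP bool(<) → 1 vs 4 = True
POP_JUMP_IF_FALSE → pop True; no jump
LOAD_FAST_LOAD_FAST s,b → push -81,-9
BINARY_OP * → -81 * -9 = 729
STORE_FAST s → s=729
LOAD_FAST_LOAD_FAST s,b → push 729,-9
BINARY_OP - → 729 - -9 = 738
STORE_FAST s → s=738
LOAD_FAST i → push 1
LOAD_CONST → push 1
BINARY_OP + → 1 + 1 = 2
STORE_FAST i → i=2
LOAD_FAST i → push 2
LOAD_CONST → push 4
COMPARE_OP bool(<) → 2 vs 4 = True
POP_JUMP_IF_FALSE → pop True; no jump
LOAD_FAST_LOAD_FAST s,b → push 738,-9
BINARY_OP * → 738 * -9 = -6642
STORE_FAST s → s=-6642
LOAD_FAST_LOAD_FAST s,b → push -6642,-9
BINARY_OP - → -6642 - -9 = -6633
STORE_FAST s → s=-6633
LOAD_FAST i → push 2
LOAD_CONST → push 1
BINARY_OP + → 2 + 1 = 3
STORE_FAST i → i=3
LOAD_FAST i → push 3
LOAD_CONST → push 4
COMPARE_OP bool(<) → 3 vs 4 = True
POP_JUMP_IF_FALSE → pop True; no jump
LOAD_FAST_LOAD_FAST s,b → push -6633,-9
BINARY_OP * → -6633 * -9 = 59697
STORE_FAST s → s=59697
LOAD_FAST_LOAD_FAST s,b → push 59697,-9
BINARY_OP - → 59697 - -9 = 59706
STORE_FAST s → s=59706
LOAD_FAST i → push 3
LOAD_CONST → push 1
BINARY_OP + → 3 + 1 = 4
STORE_FAST i → i=4
LOAD_FAST i → push 4
LOAD_CONST → push 4
COMPARE_OP bool(<) → 4 vs 4 = False
POP_JUMP_IF_FALSE → pop False; jump
LOAD_FAST s → push 59706
RETURN_VALUE → return 59706.

59706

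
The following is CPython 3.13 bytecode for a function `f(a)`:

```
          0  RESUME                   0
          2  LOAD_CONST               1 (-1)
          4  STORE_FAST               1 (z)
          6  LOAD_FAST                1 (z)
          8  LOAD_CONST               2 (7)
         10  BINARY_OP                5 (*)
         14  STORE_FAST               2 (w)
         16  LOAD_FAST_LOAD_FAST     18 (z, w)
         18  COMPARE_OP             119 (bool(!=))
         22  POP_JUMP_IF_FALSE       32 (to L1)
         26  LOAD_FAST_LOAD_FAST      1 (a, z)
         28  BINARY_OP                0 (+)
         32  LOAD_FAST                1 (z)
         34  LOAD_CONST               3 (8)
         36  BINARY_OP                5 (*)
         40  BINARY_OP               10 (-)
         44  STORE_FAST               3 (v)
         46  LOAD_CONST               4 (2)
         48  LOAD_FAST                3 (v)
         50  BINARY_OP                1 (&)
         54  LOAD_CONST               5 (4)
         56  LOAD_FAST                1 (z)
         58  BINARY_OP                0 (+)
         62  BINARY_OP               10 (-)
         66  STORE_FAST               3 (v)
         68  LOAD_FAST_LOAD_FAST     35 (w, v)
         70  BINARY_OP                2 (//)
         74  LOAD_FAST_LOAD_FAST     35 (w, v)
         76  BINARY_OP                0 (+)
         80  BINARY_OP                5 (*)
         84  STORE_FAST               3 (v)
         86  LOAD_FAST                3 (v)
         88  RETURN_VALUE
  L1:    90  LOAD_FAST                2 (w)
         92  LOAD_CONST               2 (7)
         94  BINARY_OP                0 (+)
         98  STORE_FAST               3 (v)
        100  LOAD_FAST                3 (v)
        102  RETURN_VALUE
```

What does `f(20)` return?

LOAD_CONST → push -1. Stack: [-1]
STORE_FAST z → z=-1. Stack: []
LOAD_FAST z → push -1. Stack: [-1]
LOAD_CONST → push 7. Stack: [-1, 7]
BINARY_OP * → -1 * 7 = -7. Stack: [-7]
STORE_FAST w → w=-7. Stack: []
LOAD_FAST_LOAD_FAST z,w → push -1,-7. Stack: [-1, -7]
COMPARE_OP bool(!=) → -1 vs -7 = True. Stack: [True]
POP_JUMP_IF_FALSE → pop True; no jump. Stack: []
LOAD_FAST_LOAD_FAST a,z → push 20,-1. Stack: [20, -1]
BINARY_OP + → 20 + -1 = 19. Stack: [19]
LOAD_FAST z → push -1. Stack: [19, -1]
LOAD_CONST → push 8. Stack: [19, -1, 8]
BINARY_OP * → -1 * 8 = -8. Stack: [19, -8]
BINARY_OP - → 19 - -8 = 27. Stack: [27]
STORE_FAST v → v=27. Stack: []
LOAD_CONST → push 2. Stack: [2]
LOAD_FAST v → push 27. Stack: [2, 27]
BINARY_OP & → 2 & 27 = 2. Stack: [2]
LOAD_CONST → push 4. Stack: [2, 4]
LOAD_FAST z → push -1. Stack: [2, 4, -1]
BINARY_OP + → 4 + -1 = 3. Stack: [2, 3]
BINARY_OP - → 2 - 3 = -1. Stack: [-1]
STORE_FAST v → v=-1. Stack: []
LOAD_FAST_LOAD_FAST w,v → push -7,-1. Stack: [-7, -1]
BINARY_OP // → -7 // -1 = 7. Stack: [7]
LOAD_FAST_LOAD_FAST w,v → push -7,-1. Stack: [7, -7, -1]
BINARY_OP + → -7 + -1 = -8. Stack: [7, -8]
BINARY_OP * → 7 * -8 = -56. Stack: [-56]
STORE_FAST v → v=-56. Stack: []
LOAD_FAST v → push -56. Stack: [-56]
RETURN_VALUE → return -56.

-56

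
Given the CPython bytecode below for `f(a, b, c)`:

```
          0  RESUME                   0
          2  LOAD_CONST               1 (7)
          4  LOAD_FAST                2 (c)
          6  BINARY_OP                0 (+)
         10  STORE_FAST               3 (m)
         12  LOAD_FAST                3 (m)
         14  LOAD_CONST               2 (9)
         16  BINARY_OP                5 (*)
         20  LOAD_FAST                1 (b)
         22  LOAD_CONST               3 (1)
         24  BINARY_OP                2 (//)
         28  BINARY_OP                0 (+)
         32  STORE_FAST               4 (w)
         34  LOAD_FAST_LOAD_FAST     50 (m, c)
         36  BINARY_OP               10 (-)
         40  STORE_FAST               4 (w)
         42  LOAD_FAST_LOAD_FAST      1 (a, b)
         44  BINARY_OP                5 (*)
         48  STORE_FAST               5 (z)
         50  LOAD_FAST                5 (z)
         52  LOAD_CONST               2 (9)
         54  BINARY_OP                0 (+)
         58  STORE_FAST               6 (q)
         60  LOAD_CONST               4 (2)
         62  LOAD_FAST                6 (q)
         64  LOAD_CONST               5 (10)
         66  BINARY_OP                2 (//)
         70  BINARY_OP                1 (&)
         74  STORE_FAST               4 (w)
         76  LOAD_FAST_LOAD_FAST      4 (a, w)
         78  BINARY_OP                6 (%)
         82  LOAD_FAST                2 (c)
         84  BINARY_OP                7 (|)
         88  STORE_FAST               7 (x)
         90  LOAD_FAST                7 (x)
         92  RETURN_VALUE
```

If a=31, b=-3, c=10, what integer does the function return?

LOAD_CONST → push 7. Stack: [7]
LOAD_FAST c → push 10. Stack: [7, 10]
BINARY_OP + → 7 + 10 = 17. Stack: [17]
STORE_FAST m → m=17. Stack: []
LOAD_FAST m → push 17. Stack: [17]
LOAD_CONST → push 9. Stack: [17, 9]
BINARY_OP * → 17 * 9 = 153. Stack: [153]
LOAD_FAST b → push -3. Stack: [153, -3]
LOAD_CONST → push 1. Stack: [153, -3, 1]
BINARY_OP // → -3 // 1 = -3. Stack: [153, -3]
BINARY_OP + → 153 + -3 = 150. Stack: [150]
STORE_FAST w → w=150. Stack: []
LOAD_FAST_LOAD_FAST m,c → push 17,10. Stack: [17, 10]
BINARY_OP - → 17 - 10 = 7. Stack: [7]
STORE_FAST w → w=7. Stack: []
LOAD_FAST_LOAD_FAST a,b → push 31,-3. Stack: [31, -3]
BINARY_OP * → 31 * -3 = -93. Stack: [-93]
STORE_FAST z → z=-93. Stack: []
LOAD_FAST z → push -93. Stack: [-93]
LOAD_CONST → push 9. Stack: [-93, 9]
BINARY_OP + → -93 + 9 = -84. Stack: [-84]
STORE_FAST q → q=-84. Stack: []
LOAD_CONST → push 2. Stack: [2]
LOAD_FAST q → push -84. Stack: [2, -84]
LOAD_CONST → push 10. Stack: [2, -84, 10]
BINARY_OP // → -84 // 10 = -9. Stack: [2, -9]
BINARY_OP & → 2 & -9 = 2. Stack: [2]
STORE_FAST w → w=2. Stack: []
LOAD_FAST_LOAD_FAST a,w → push 31,2. Stack: [31, 2]
BINARY_OP % → 31 % 2 = 1. Stack: [1]
LOAD_FAST c → push 10. Stack: [1, 10]
BINARY_OP | → 1 | 10 = 11. Stack: [11]
STORE_FAST x → x=11. Stack: []
LOAD_FAST x → push 11. Stack: [11]
RETURN_VALUE → return 11.

11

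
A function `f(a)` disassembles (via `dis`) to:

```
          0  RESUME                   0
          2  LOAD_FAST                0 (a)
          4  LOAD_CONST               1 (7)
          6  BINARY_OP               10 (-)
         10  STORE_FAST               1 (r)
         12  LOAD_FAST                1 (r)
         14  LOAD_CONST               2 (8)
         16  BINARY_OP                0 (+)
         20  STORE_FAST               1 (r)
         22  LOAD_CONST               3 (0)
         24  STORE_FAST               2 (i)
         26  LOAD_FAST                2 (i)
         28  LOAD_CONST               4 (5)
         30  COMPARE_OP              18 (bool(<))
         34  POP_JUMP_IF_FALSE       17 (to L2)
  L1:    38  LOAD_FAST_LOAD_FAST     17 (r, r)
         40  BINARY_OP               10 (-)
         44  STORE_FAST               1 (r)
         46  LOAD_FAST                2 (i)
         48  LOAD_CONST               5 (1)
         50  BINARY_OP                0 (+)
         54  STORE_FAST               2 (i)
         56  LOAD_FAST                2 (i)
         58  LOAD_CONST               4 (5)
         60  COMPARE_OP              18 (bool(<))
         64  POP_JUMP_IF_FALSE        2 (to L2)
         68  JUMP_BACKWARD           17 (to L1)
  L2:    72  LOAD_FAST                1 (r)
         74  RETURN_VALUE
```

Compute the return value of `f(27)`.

LOAD_FAST a → push 27
LOAD_CONST → push 7
BINARY_OP - → 27 - 7 = 20
STORE_FAST r → r=20
LOAD_FAST r → push 20
LOAD_CONST → push 8
BINARY_OP + → 20 + 8 = 28
STORE_FAST r → r=28
LOAD_CONST → push 0
STORE_FAST i → i=0
LOAD_FAST i → push 0
LOAD_CONST → push 5
COMPARE_OP bool(<) → 0 vs 5 = True
POP_JUMP_IF_FALSE → pop True; no jump
LOAD_FAST_LOAD_FAST r,r → push 28,28
BINARY_OP - → 28 - 28 = 0
STORE_FAST r → r=0
LOAD_FAST i → push 0
LOAD_CONST → push 1
BINARY_OP + → 0 + 1 = 1
STORE_FAST i → i=1
LOAD_FAST i → push 1
LOAD_CONST → push 5
COMPARE_OP bool(<) → 1 vs 5 = True
POP_JUMP_IF_FALSE → pop True; no jump
LOAD_FAST_LOAD_FAST r,r → push 0,0
BINARY_OP - → 0 - 0 = 0
STORE_FAST r → r=0
LOAD_FAST i → push 1
LOAD_CONST → push 1
BINARY_OP + → 1 + 1 = 2
STORE_FAST i → i=2
LOAD_FAST i → push 2
LOAD_CONST → push 5
COMPARE_OP bool(<) → 2 vs 5 = True
POP_JUMP_IF_FALSE → pop True; no jump
LOAD_FAST_LOAD_FAST r,r → push 0,0
BINARY_OP - → 0 - 0 = 0
STORE_FAST r → r=0
LOAD_FAST i → push 2
LOAD_CONST → push 1
BINARY_OP + → 2 + 1 = 3
STORE_FAST i → i=3
LOAD_FAST i → push 3
LOAD_CONST → push 5
COMPARE_OP bool(<) → 3 vs 5 = True
POP_JUMP_IF_FALSE → pop True; no jump
LOAD_FAST_LOAD_FAST r,r → push 0,0
BINARY_OP - → 0 - 0 = 0
STORE_FAST r → r=0
LOAD_FAST i → push 3
LOAD_CONST → push 1
BINARY_OP + → 3 + 1 = 4
STORE_FAST i → i=4
LOAD_FAST i → push 4
LOAD_CONST → push 5
COMPARE_OP bool(<) → 4 vs 5 = True
POP_JUMP_IF_FALSE → pop True; no jump
LOAD_FAST_LOAD_FAST r,r → push 0,0
BINARY_OP - → 0 - 0 = 0
STORE_FAST r → r=0
LOAD_FAST i → push 4
LOAD_CONST → push 1
BINARY_OP + → 4 + 1 = 5
STORE_FAST i → i=5
LOAD_FAST i → push 5
LOAD_CONST → push 5
COMPARE_OP bool(<) → 5 vs 5 = False
POP_JUMP_IF_FALSE → pop False; jump
LOAD_FAST r → push 0
RETURN_VALUE → return 0.

0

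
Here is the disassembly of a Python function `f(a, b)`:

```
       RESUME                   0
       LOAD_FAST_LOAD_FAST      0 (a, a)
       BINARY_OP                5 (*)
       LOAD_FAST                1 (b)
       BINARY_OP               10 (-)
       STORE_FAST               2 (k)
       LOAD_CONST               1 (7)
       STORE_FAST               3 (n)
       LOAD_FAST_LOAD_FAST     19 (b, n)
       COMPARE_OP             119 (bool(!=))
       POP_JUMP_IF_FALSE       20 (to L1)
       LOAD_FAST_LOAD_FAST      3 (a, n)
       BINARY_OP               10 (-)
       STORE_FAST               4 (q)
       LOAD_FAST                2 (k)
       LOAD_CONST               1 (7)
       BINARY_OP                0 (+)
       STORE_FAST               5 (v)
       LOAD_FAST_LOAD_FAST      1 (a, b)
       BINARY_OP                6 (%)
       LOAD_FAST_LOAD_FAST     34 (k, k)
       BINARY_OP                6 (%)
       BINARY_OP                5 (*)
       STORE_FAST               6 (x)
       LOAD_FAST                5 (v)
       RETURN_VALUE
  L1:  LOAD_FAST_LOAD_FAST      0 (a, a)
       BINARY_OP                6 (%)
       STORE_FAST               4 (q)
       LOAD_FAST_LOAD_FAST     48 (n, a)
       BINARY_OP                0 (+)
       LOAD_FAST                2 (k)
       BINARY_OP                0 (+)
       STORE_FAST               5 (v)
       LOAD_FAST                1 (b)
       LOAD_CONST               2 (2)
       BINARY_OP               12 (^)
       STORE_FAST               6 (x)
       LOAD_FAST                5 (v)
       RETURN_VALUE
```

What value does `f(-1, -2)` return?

LOAD_FAST_LOAD_FAST a,a → push -1,-1. Stack: [-1, -1]
BINARY_OP * → -1 * -1 = 1. Stack: [1]
LOAD_FAST b → push -2. Stack: [1, -2]
BINARY_OP - → 1 - -2 = 3. Stack: [3]
STORE_FAST k → k=3. Stack: []
LOAD_CONST → push 7. Stack: [7]
STORE_FAST n → n=7. Stack: []
LOAD_FAST_LOAD_FAST b,n → push -2,7. Stack: [-2, 7]
COMPARE_OP bool(!=) → -2 vs 7 = True. Stack: [True]
POP_JUMP_IF_FALSE → pop True; no jump. Stack: []
LOAD_FAST_LOAD_FAST a,n → push -1,7. Stack: [-1, 7]
BINARY_OP - → -1 - 7 = -8. Stack: [-8]
STORE_FAST q → q=-8. Stack: []
LOAD_FAST k → push 3. Stack: [3]
LOAD_CONST → push 7. Stack: [3, 7]
BINARY_OP + → 3 + 7 = 10. Stack: [10]
STORE_FAST v → v=10. Stack: []
LOAD_FAST_LOAD_FAST a,b → push -1,-2. Stack: [-1, -2]
BINARY_OP % → -1 % -2 = -1. Stack: [-1]
LOAD_FAST_LOAD_FAST k,k → push 3,3. Stack: [-1, 3, 3]
BINARY_OP % → 3 % 3 = 0. Stack: [-1, 0]
BINARY_OP * → -1 * 0 = 0. Stack: [0]
STORE_FAST x → x=0. Stack: []
LOAD_FAST v → push 10. Stack: [10]
RETURN_VALUE → return 10.

10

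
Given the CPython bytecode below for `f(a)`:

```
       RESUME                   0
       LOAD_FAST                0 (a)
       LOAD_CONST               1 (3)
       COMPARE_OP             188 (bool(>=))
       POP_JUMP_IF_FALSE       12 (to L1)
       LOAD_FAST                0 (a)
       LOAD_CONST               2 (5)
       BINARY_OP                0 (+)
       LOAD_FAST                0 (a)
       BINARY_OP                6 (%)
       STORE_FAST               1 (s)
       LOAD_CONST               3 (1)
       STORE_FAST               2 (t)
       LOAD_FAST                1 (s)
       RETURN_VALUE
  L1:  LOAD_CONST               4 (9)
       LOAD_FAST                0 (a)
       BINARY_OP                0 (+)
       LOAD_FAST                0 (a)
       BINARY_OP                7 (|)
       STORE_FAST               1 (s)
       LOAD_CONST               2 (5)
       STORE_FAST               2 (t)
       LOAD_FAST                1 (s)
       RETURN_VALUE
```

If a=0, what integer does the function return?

LOAD_FAST a → push 0. Stack: [0]
LOAD_CONST → push 3. Stack: [0, 3]
COMPARE_OP bool(>=) → 0 vs 3 = False. Stack: [False]
POP_JUMP_IF_FALSE → pop False; jump. Stack: []
LOAD_CONST → push 9. Stack: [9]
LOAD_FAST a → push 0. Stack: [9, 0]
BINARY_OP + → 9 + 0 = 9. Stack: [9]
LOAD_FAST a → push 0. Stack: [9, 0]
BINARY_OP | → 9 | 0 = 9. Stack: [9]
STORE_FAST s → s=9. Stack: []
LOAD_CONST → push 5. Stack: [5]
STORE_FAST t → t=5. Stack: []
LOAD_FAST s → push 9. Stack: [9]
RETURN_VALUE → return 9.

9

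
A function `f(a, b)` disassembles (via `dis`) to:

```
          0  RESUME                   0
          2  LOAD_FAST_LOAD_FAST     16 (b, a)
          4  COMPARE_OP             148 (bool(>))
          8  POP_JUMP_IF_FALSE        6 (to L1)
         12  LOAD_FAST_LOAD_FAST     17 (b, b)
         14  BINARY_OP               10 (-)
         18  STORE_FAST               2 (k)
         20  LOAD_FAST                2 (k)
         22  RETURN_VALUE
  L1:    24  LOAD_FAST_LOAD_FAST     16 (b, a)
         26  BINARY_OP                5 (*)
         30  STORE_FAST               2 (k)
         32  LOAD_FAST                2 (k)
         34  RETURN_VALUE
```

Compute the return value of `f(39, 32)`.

1248

LOAD_FAST_LOAD_FAST b,a → push 32,39. Stack: [32, 39]
COMPARE_OP bool(>) → 32 vs 39 = False. Stack: [False]
POP_JUMP_IF_FALSE → pop False; jump. Stack: []
LOAD_FAST_LOAD_FAST b,a → push 32,39. Stack: [32, 39]
BINARY_OP * → 32 * 39 = 1248. Stack: [1248]
STORE_FAST k → k=1248. Stack: []
LOAD_FAST k → push 1248. Stack: [1248]
RETURN_VALUE → return 1248.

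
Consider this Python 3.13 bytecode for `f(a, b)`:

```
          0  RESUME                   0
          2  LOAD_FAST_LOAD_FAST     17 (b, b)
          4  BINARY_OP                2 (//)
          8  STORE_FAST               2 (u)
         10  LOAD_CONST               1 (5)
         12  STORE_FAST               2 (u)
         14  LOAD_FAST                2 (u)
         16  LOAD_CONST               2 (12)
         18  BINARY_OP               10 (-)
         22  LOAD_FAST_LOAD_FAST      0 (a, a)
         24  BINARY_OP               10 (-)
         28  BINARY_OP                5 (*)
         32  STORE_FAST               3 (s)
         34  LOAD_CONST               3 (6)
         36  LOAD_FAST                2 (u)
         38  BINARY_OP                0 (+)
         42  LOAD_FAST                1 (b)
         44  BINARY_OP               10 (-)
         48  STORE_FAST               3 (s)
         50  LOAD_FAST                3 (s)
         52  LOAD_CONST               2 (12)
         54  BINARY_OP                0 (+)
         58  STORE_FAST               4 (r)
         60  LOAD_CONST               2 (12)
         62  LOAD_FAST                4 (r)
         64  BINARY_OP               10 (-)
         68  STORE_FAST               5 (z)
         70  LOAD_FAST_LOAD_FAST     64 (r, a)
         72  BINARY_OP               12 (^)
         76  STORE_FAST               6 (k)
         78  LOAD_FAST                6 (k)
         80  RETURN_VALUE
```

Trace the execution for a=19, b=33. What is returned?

-27

LOAD_FAST_LOAD_FAST b,b → push 33,33. Stack: [33, 33]
BINARY_OP // → 33 // 33 = 1. Stack: [1]
STORE_FAST u → u=1. Stack: []
LOAD_CONST → push 5. Stack: [5]
STORE_FAST u → u=5. Stack: []
LOAD_FAST u → push 5. Stack: [5]
LOAD_CONST → push 12. Stack: [5, 12]
BINARY_OP - → 5 - 12 = -7. Stack: [-7]
LOAD_FAST_LOAD_FAST a,a → push 19,19. Stack: [-7, 19, 19]
BINARY_OP - → 19 - 19 = 0. Stack: [-7, 0]
BINARY_OP * → -7 * 0 = 0. Stack: [0]
STORE_FAST s → s=0. Stack: []
LOAD_CONST → push 6. Stack: [6]
LOAD_FAST u → push 5. Stack: [6, 5]
BINARY_OP + → 6 + 5 = 11. Stack: [11]
LOAD_FAST b → push 33. Stack: [11, 33]
BINARY_OP - → 11 - 33 = -22. Stack: [-22]
STORE_FAST s → s=-22. Stack: []
LOAD_FAST s → push -22. Stack: [-22]
LOAD_CONST → push 12. Stack: [-22, 12]
BINARY_OP + → -22 + 12 = -10. Stack: [-10]
STORE_FAST r → r=-10. Stack: []
LOAD_CONST → push 12. Stack: [12]
LOAD_FAST r → push -10. Stack: [12, -10]
BINARY_OP - → 12 - -10 = 22. Stack: [22]
STORE_FAST z → z=22. Stack: []
LOAD_FAST_LOAD_FAST r,a → push -10,19. Stack: [-10, 19]
BINARY_OP ^ → -10 ^ 19 = -27. Stack: [-27]
STORE_FAST k → k=-27. Stack: []
LOAD_FAST k → push -27. Stack: [-27]
RETURN_VALUE → return -27.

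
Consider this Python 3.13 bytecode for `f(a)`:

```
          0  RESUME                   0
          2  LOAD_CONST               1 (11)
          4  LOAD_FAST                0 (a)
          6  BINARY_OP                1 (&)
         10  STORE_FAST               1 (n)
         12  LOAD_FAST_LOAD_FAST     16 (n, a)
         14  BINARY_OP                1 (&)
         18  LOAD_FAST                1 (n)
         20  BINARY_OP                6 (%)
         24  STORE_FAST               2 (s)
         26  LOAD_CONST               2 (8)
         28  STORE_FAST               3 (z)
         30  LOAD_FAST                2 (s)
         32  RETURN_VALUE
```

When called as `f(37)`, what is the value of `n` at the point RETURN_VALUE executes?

LOAD_CONST → push 11. Stack: [11]
LOAD_FAST a → push 37. Stack: [11, 37]
BINARY_OP & → 11 & 37 = 1. Stack: [1]
STORE_FAST n → n=1. Stack: []
LOAD_FAST_LOAD_FAST n,a → push 1,37. Stack: [1, 37]
BINARY_OP & → 1 & 37 = 1. Stack: [1]
LOAD_FAST n → push 1. Stack: [1, 1]
BINARY_OP % → 1 % 1 = 0. Stack: [0]
STORE_FAST s → s=0. Stack: []
LOAD_CONST → push 8. Stack: [8]
STORE_FAST z → z=8. Stack: []
LOAD_FAST s → push 0. Stack: [0]
RETURN_VALUE → return 0.

1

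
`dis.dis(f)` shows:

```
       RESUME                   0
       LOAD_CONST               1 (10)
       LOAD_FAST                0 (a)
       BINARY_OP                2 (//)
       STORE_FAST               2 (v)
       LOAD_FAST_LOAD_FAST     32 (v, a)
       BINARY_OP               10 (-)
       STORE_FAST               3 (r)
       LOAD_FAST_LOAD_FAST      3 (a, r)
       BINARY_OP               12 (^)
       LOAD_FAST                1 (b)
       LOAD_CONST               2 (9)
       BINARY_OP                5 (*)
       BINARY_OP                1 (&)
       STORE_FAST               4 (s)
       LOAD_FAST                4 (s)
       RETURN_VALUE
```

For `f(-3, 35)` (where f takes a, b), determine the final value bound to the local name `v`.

-4

LOAD_CONST → push 10. Stack: [10]
LOAD_FAST a → push -3. Stack: [10, -3]
BINARY_OP // → 10 // -3 = -4. Stack: [-4]
STORE_FAST v → v=-4. Stack: []
LOAD_FAST_LOAD_FAST v,a → push -4,-3. Stack: [-4, -3]
BINARY_OP - → -4 - -3 = -1. Stack: [-1]
STORE_FAST r → r=-1. Stack: []
LOAD_FAST_LOAD_FAST a,r → push -3,-1. Stack: [-3, -1]
BINARY_OP ^ → -3 ^ -1 = 2. Stack: [2]
LOAD_FAST b → push 35. Stack: [2, 35]
LOAD_CONST → push 9. Stack: [2, 35, 9]
BINARY_OP * → 35 * 9 = 315. Stack: [2, 315]
BINARY_OP & → 2 & 315 = 2. Stack: [2]
STORE_FAST s → s=2. Stack: []
LOAD_FAST s → push 2. Stack: [2]
RETURN_VALUE → return 2.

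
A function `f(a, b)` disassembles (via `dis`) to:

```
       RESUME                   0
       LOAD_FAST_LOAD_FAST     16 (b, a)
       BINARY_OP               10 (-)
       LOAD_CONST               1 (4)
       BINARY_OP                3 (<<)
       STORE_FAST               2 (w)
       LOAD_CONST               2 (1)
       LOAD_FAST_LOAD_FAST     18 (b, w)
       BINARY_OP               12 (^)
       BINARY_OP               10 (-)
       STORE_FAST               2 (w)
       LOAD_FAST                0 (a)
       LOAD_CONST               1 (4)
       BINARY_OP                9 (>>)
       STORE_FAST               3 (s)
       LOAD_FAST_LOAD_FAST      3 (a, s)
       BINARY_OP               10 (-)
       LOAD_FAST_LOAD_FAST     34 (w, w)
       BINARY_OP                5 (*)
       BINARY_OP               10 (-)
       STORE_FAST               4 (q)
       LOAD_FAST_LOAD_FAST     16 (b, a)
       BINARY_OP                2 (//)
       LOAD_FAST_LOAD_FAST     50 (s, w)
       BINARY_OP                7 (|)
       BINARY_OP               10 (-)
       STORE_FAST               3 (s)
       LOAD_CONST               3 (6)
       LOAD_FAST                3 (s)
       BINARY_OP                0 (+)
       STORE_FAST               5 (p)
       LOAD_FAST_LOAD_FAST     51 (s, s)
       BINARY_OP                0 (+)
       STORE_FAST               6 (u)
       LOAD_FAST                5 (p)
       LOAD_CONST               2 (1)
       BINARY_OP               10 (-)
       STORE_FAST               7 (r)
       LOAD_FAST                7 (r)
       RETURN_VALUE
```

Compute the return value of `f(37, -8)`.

LOAD_FAST_LOAD_FAST b,a → push -8,37. Stack: [-8, 37]
BINARY_OP - → -8 - 37 = -45. Stack: [-45]
LOAD_CONST → push 4. Stack: [-45, 4]
BINARY_OP << → -45 << 4 = -720. Stack: [-720]
STORE_FAST w → w=-720. Stack: []
LOAD_CONST → push 1. Stack: [1]
LOAD_FAST_LOAD_FAST b,w → push -8,-720. Stack: [1, -8, -720]
BINARY_OP ^ → -8 ^ -720 = 712. Stack: [1, 712]
BINARY_OP - → 1 - 712 = -711. Stack: [-711]
STORE_FAST w → w=-711. Stack: []
LOAD_FAST a → push 37. Stack: [37]
LOAD_CONST → push 4. Stack: [37, 4]
BINARY_OP >> → 37 >> 4 = 2. Stack: [2]
STORE_FAST s → s=2. Stack: []
LOAD_FAST_LOAD_FAST a,s → push 37,2. Stack: [37, 2]
BINARY_OP - → 37 - 2 = 35. Stack: [35]
LOAD_FAST_LOAD_FAST w,w → push -711,-711. Stack: [35, -711, -711]
BINARY_OP * → -711 * -711 = 505521. Stack: [35, 505521]
BINARY_OP - → 35 - 505521 = -505486. Stack: [-505486]
STORE_FAST q → q=-505486. Stack: []
LOAD_FAST_LOAD_FAST b,a → push -8,37. Stack: [-8, 37]
BINARY_OP // → -8 // 37 = -1. Stack: [-1]
LOAD_FAST_LOAD_FAST s,w → push 2,-711. Stack: [-1, 2, -711]
BINARY_OP | → 2 | -711 = -709. Stack: [-1, -709]
BINARY_OP - → -1 - -709 = 708. Stack: [708]
STORE_FAST s → s=708. Stack: []
LOAD_CONST → push 6. Stack: [6]
LOAD_FAST s → push 708. Stack: [6, 708]
BINARY_OP + → 6 + 708 = 714. Stack: [714]
STORE_FAST p → p=714. Stack: []
LOAD_FAST_LOAD_FAST s,s → push 708,708. Stack: [708, 708]
BINARY_OP + → 708 + 708 = 1416. Stack: [1416]
STORE_FAST u → u=1416. Stack: []
LOAD_FAST p → push 714. Stack: [714]
LOAD_CONST → push 1. Stack: [714, 1]
BINARY_OP - → 714 - 1 = 713. Stack: [713]
STORE_FAST r → r=713. Stack: []
LOAD_FAST r → push 713. Stack: [713]
RETURN_VALUE → return 713.

713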